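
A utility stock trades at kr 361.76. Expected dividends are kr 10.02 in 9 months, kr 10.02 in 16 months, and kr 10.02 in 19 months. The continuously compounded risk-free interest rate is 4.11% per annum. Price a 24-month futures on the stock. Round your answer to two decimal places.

PV(dividends) I = 10.02·e^(−0.0411·9/12) + 10.02·e^(−0.0411·16/12) + 10.02·e^(−0.0411·19/12)
I = 9.7158 + 9.4857 + 9.3887 = 28.5902
F = (S − I)·e^(rT) = (361.76 − 28.5902) · e^(0.0411·24/12)
= 333.1698 · e^0.082200 = 333.1698 × 1.085673 = kr 361.71

kr 361.71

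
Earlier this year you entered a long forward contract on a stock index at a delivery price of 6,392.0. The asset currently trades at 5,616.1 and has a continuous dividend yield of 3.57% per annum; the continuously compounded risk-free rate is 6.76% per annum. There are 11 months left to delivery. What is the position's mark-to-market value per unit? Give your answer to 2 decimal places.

-572.64

Current fair forward for the remaining 11 months: F = S·e^((r − q)·T), (r − q) = 0.0676 − 0.0357 = 0.0319
F = 5616.1 · e^(0.0319 × 11/12) = 5616.1 × 1.02967340 = 5782.7488
Value of long forward = (F − K)·e^(−rT) = (5782.7488 − 6392.0) · e^(−0.0676·11/12)
= -609.2512 × 0.93991422 = -572.64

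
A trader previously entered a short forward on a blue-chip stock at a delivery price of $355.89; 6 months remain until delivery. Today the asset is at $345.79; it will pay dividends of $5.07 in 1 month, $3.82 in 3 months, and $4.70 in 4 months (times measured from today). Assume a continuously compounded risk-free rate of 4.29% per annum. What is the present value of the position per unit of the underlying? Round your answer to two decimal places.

PV(remaining dividends) I = 5.07·e^(−0.0429·1/12) + 3.82·e^(−0.0429·3/12) + 4.70·e^(−0.0429·4/12) = 13.4644
Current forward F = (S − I)·e^(rT) = (345.79 − 13.4644)·e^(0.0429·6/12) = 332.3256 × 1.021682 = 339.5311
Value (long) = (F − K)·e^(−rT) = (339.5311 − 355.89) × 0.978778 = -16.0117
Short position value = −(long value) = $16.01

$16.01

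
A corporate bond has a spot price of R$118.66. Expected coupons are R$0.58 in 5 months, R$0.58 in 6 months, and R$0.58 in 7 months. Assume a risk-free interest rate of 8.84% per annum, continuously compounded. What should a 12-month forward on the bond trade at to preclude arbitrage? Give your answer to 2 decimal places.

R$127.81

PV(coupons) I = 0.58·e^(−0.0884·5/12) + 0.58·e^(−0.0884·6/12) + 0.58·e^(−0.0884·7/12)
I = 0.5590 + 0.5549 + 0.5508 = 1.6647
F = (S − I)·e^(rT) = (118.66 − 1.6647) · e^(0.0884·12/12)
= 116.9953 · e^0.088400 = 116.9953 × 1.092425 = R$127.81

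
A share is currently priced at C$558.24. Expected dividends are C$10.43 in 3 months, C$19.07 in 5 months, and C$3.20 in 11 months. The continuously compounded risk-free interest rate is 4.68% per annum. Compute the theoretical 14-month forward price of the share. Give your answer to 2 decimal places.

PV(dividends) I = 10.43·e^(−0.0468·3/12) + 19.07·e^(−0.0468·5/12) + 3.20·e^(−0.0468·11/12)
I = 10.3087 + 18.7017 + 3.0656 = 32.0760
F = (S − I)·e^(rT) = (558.24 − 32.0760) · e^(0.0468·14/12)
= 526.1640 · e^0.054600 = 526.1640 × 1.056118 = C$555.69

C$555.69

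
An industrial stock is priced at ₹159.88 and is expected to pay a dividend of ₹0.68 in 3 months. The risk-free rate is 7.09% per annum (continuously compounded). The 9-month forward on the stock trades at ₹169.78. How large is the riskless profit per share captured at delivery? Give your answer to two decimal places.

PV(dividends) I = 0.68·e^(−0.0709·3/12) = 0.6681
Fair forward F* = (S − I)·e^(rT) = (159.88 − 0.6681)·e^0.053175 = 159.2119 × 1.054614 = 167.9071
Market ₹169.78 > fair 167.9071: forward overpriced → cash-and-carry (borrow at r, buy the stock and collect the dividends, short the forward).
Profit at T = |F_mkt − F*| = |169.78 − 167.9071| = ₹1.87 per share

₹1.87 per share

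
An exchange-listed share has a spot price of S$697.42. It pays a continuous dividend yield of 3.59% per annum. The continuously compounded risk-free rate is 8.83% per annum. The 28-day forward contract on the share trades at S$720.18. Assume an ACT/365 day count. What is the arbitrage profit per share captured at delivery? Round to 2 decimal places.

Fair forward: F* = S·e^(carry·T), with carry = (r − q) = 0.0883 − 0.0359 = 0.0524
F* = 697.42 · e^(0.0524 × 28/365) = 697.42 · e^0.004020 = 697.42 × 1.004028 = S$700.2292
Market S$720.18 > fair S$700.2292: forward overpriced → cash-and-carry (buy spot, short the forward).
At maturity, profit = |F_mkt − F*| = |720.18 − 700.2292| = S$19.95 per share

S$19.95 per share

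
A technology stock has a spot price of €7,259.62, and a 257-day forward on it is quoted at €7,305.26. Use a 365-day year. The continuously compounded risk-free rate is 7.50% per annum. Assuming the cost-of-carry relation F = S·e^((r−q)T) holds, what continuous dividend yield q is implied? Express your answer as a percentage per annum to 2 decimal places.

From F = S·e^((r−q)T): (r − q) = ln(F/S)/T
ln(7305.26/7259.62) = ln(1.006287) = 0.006267
(r − q) = 0.006267 / (257/365) = 0.008901
q = r − ln(F/S)/T = 0.0750 − 0.008901 = 0.066099
q = 6.61%

6.61%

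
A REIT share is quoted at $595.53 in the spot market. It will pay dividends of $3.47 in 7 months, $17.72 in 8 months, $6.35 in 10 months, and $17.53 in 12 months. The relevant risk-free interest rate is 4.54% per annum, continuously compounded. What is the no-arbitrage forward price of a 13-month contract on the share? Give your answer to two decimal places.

PV(dividends) I = 3.47·e^(−0.0454·7/12) + 17.72·e^(−0.0454·8/12) + 6.35·e^(−0.0454·10/12) + 17.53·e^(−0.0454·12/12)
I = 3.3793 + 17.1917 + 6.1142 + 16.7519 = 43.4371
F = (S − I)·e^(rT) = (595.53 − 43.4371) · e^(0.0454·13/12)
= 552.0929 · e^0.049183 = 552.0929 × 1.050413 = $579.93

$579.93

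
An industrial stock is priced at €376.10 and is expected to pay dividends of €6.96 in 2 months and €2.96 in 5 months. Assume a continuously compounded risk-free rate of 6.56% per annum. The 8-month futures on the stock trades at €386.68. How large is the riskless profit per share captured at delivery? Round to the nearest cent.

PV(dividends) I = 6.96·e^(−0.0656·2/12) + 2.96·e^(−0.0656·5/12) = 9.7645
Fair futures F* = (S − I)·e^(rT) = (376.10 − 9.7645)·e^0.043733 = 366.3355 × 1.044703 = 382.7118
Market €386.68 > fair 382.7118: forward overpriced → cash-and-carry (borrow at r, buy the stock and collect the dividends, short the forward).
Profit at T = |F_mkt − F*| = |386.68 − 382.7118| = €3.97 per share

€3.97 per share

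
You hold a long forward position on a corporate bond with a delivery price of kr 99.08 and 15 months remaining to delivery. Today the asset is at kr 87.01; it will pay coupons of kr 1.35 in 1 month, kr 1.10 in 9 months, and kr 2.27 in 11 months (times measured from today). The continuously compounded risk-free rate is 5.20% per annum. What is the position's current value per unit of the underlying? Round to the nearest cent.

PV(remaining coupons) I = 1.35·e^(−0.0520·1/12) + 1.10·e^(−0.0520·9/12) + 2.27·e^(−0.0520·11/12) = 4.5664
Current forward F = (S − I)·e^(rT) = (87.01 − 4.5664)·e^(0.0520·15/12) = 82.4436 × 1.067159 = 87.9804
Value (long) = (F − K)·e^(−rT) = (87.9804 − 99.08) × 0.937067 = -10.4011
Value = -kr 10.40

-kr 10.40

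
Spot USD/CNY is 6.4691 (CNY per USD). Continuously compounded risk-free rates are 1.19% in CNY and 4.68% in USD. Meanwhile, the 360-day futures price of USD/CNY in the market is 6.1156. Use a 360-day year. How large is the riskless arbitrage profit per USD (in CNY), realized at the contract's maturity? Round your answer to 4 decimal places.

0.1316 per USD (in CNY)

Fair futures: F* = S·e^(carry·T), with carry = (r_CNY − r_USD) = 0.0119 − 0.0468 = -0.0349
F* = 6.4691 · e^(-0.0349 × 360/360) = 6.4691 · e^-0.034900 = 6.4691 × 0.965702 = 6.2472
Market 6.1156 < fair 6.2472: forward underpriced → reverse cash-and-carry (short spot, go long the forward).
At maturity, profit = |F_mkt − F*| = |6.1156 − 6.2472| = 0.1316 per USD (in CNY)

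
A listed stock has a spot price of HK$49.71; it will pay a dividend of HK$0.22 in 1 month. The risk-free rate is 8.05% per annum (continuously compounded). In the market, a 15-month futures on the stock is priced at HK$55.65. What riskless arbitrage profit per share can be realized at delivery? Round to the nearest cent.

HK$0.92 per share

PV(dividends) I = 0.22·e^(−0.0805·1/12) = 0.2185
Fair futures F* = (S − I)·e^(rT) = (49.71 − 0.2185)·e^0.100625 = 49.4915 × 1.105862 = 54.7308
Market HK$55.65 > fair 54.7308: forward overpriced → cash-and-carry (borrow at r, buy the stock and collect the dividends, short the forward).
Profit at T = |F_mkt − F*| = |55.65 − 54.7308| = HK$0.92 per share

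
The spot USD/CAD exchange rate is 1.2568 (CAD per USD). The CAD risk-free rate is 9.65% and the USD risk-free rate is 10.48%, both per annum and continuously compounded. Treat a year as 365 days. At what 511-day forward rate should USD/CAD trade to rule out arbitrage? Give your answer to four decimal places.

F = S·e^((r_CAD − r_USD)T) = 1.2568 · e^((0.0965 − 0.1048) × 511/365)
= 1.2568 · e^-0.011620 = 1.2568 × 0.988447
F = 1.2423 CAD per USD

1.2423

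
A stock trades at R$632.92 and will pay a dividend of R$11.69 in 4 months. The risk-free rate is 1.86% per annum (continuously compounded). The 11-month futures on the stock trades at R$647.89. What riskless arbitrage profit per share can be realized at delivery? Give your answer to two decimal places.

R$15.90 per share

PV(dividends) I = 11.69·e^(−0.0186·4/12) = 11.6177
Fair futures F* = (S − I)·e^(rT) = (632.92 − 11.6177)·e^0.017050 = 621.3023 × 1.017196 = 631.9862
Market R$647.89 > fair 631.9862: forward overpriced → cash-and-carry (borrow at r, buy the stock and collect the dividends, short the forward).
Profit at T = |F_mkt − F*| = |647.89 − 631.9862| = R$15.90 per share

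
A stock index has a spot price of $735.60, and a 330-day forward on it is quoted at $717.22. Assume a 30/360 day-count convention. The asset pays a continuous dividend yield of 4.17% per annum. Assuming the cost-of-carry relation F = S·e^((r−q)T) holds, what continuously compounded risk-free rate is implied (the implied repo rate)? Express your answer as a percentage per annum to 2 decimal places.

From F = S·e^((r−q)T): (r − q) = ln(F/S)/T
ln(717.22/735.60) = ln(0.975014) = -0.025303
(r − q) = -0.025303 / (330/360) = -0.027603
r = ln(F/S)/T + q = -0.027603 + 0.0417 = 0.014097
r = 1.41%

1.41%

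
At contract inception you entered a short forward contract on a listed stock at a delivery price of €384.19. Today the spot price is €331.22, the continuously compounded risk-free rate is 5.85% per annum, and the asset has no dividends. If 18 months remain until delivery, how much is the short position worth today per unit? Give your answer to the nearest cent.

Current fair forward for the remaining 18 months: F = S·e^(r·T), r = 0.0585
F = 331.22 · e^(0.0585 × 18/12) = 331.22 × 1.091715 = 361.5978
Value of long forward = (F − K)·e^(−rT) = (361.5978 − 384.19) · e^(−0.0585·18/12)
= -22.5922 × 0.915990 = -20.69
Short position value = −(long value) = €20.69

€20.69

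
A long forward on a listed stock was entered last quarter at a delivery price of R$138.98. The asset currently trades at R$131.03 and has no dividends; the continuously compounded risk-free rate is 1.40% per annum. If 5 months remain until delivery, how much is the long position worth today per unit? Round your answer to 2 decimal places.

Current fair forward for the remaining 5 months: F = S·e^(r·T), r = 0.0140
F = 131.03 · e^(0.0140 × 5/12) = 131.03 × 1.005850 = 131.7965
Value of long forward = (F − K)·e^(−rT) = (131.7965 − 138.98) · e^(−0.0140·5/12)
= -7.1835 × 0.994184 = -7.14

-R$7.14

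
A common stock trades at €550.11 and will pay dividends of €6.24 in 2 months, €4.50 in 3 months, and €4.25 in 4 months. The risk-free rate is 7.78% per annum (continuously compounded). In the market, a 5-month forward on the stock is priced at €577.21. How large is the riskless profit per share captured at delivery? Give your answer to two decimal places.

PV(dividends) I = 6.24·e^(−0.0778·2/12) + 4.50·e^(−0.0778·3/12) + 4.25·e^(−0.0778·4/12) = 14.7141
Fair forward F* = (S − I)·e^(rT) = (550.11 − 14.7141)·e^0.032417 = 535.3959 × 1.032948 = 553.0361
Market €577.21 > fair 553.0361: forward overpriced → cash-and-carry (borrow at r, buy the stock and collect the dividends, short the forward).
Profit at T = |F_mkt − F*| = |577.21 − 553.0361| = €24.17 per share

€24.17 per share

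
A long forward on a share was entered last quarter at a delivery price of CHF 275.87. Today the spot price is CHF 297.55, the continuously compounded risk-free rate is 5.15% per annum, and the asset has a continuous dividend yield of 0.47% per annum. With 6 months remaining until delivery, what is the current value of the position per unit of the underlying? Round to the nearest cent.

CHF 27.99

Current fair forward for the remaining 6 months: F = S·e^((r − q)·T), (r − q) = 0.0515 − 0.0047 = 0.0468
F = 297.55 · e^(0.0468 × 6/12) = 297.55 × 1.023676 = 304.5948
Value of long forward = (F − K)·e^(−rT) = (304.5948 − 275.87) · e^(−0.0515·6/12)
= 28.7248 × 0.974579 = 27.99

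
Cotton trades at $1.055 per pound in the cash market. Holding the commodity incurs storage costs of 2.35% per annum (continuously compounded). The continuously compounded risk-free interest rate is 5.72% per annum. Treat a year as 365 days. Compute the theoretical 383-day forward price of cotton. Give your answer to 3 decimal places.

Net carry = r + u − y = 0.0572 + 0.0235 − 0.0000 = 0.0807
F = S·e^((r+u−y)T) = 1.055 · e^(0.0807 × 383/365) = 1.055 · e^0.084680
= 1.055 × 1.088369 = $1.148 per pound

$1.148 per pound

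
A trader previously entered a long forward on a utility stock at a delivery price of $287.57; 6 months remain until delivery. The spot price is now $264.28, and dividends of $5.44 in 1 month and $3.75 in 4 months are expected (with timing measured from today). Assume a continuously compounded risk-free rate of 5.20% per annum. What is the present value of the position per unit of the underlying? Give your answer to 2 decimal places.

-$25.01

PV(remaining dividends) I = 5.44·e^(−0.0520·1/12) + 3.75·e^(−0.0520·4/12) = 9.1020
Current forward F = (S − I)·e^(rT) = (264.28 − 9.1020)·e^(0.0520·6/12) = 255.1780 × 1.026341 = 261.8996
Value (long) = (F − K)·e^(−rT) = (261.8996 − 287.57) × 0.974335 = -25.0116
Value = -$25.01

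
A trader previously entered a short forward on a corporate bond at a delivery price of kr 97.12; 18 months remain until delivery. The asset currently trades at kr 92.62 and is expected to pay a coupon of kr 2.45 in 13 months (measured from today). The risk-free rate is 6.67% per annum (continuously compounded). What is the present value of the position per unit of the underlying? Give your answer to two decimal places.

PV(remaining coupons) I = 2.45·e^(−0.0667·13/12) = 2.2792
Current forward F = (S − I)·e^(rT) = (92.62 − 2.2792)·e^(0.0667·18/12) = 90.3408 × 1.105226 = 99.8470
Value (long) = (F − K)·e^(−rT) = (99.8470 − 97.12) × 0.904792 = 2.4674
Short position value = −(long value) = -kr 2.47

-kr 2.47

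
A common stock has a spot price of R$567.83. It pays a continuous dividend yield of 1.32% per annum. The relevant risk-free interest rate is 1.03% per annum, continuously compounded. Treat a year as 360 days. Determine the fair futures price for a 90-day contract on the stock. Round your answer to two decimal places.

R$567.42

F = S·e^((r − q)T) = 567.83 · e^((0.0103 − 0.0132) × 90/360)
= 567.83 · e^-0.000725 = 567.83 × 0.999275
F = R$567.42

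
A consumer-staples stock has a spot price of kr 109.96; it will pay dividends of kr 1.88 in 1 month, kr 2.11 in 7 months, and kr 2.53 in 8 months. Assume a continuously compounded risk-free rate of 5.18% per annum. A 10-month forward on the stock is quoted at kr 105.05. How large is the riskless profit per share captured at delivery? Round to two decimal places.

PV(dividends) I = 1.88·e^(−0.0518·1/12) + 2.11·e^(−0.0518·7/12) + 2.53·e^(−0.0518·8/12) = 6.3632
Fair forward F* = (S − I)·e^(rT) = (109.96 − 6.3632)·e^0.043167 = 103.5968 × 1.044112 = 108.1667
Market kr 105.05 < fair 108.1667: forward underpriced → reverse cash-and-carry (short the stock, invest proceeds at r, pay the dividends, go long the forward).
Profit at T = |F_mkt − F*| = |105.05 − 108.1667| = kr 3.12 per share

kr 3.12 per share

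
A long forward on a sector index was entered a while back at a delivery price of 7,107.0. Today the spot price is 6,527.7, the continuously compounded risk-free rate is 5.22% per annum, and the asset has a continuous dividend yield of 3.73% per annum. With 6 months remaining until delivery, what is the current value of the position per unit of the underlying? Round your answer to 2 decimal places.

-516.82

Current fair forward for the remaining 6 months: F = S·e^((r − q)·T), (r − q) = 0.0522 − 0.0373 = 0.0149
F = 6527.7 · e^(0.0149 × 6/12) = 6527.7 × 1.00747782 = 6576.5130
Value of long forward = (F − K)·e^(−rT) = (6576.5130 − 7107.0) · e^(−0.0522·6/12)
= -530.4870 × 0.97423766 = -516.82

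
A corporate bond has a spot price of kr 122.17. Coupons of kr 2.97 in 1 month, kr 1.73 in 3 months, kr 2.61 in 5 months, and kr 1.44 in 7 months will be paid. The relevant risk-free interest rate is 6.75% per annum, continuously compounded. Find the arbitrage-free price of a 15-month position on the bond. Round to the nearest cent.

PV(coupons) I = 2.97·e^(−0.0675·1/12) + 1.73·e^(−0.0675·3/12) + 2.61·e^(−0.0675·5/12) + 1.44·e^(−0.0675·7/12)
I = 2.9533 + 1.7011 + 2.5376 + 1.3844 = 8.5764
F = (S − I)·e^(rT) = (122.17 − 8.5764) · e^(0.0675·15/12)
= 113.5936 · e^0.084375 = 113.5936 × 1.088037 = kr 123.59

kr 123.59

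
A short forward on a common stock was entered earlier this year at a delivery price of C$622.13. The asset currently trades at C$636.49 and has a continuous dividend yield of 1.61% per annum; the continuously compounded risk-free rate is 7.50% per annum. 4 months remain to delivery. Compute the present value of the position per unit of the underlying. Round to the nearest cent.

-C$26.31

Current fair forward for the remaining 4 months: F = S·e^((r − q)·T), (r − q) = 0.0750 − 0.0161 = 0.0589
F = 636.49 · e^(0.0589 × 4/12) = 636.49 × 1.019827 = 649.1097
Value of long forward = (F − K)·e^(−rT) = (649.1097 − 622.13) · e^(−0.0750·4/12)
= 26.9797 × 0.975310 = 26.31
Short position value = −(long value) = -C$26.31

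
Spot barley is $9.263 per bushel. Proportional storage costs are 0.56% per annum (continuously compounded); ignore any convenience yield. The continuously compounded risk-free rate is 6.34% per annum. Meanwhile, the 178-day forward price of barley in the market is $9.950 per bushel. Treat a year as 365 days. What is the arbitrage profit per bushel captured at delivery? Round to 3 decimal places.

Fair forward: F* = S·e^(carry·T), with carry = (r + u) = 0.0634 + 0.0056 = 0.0690
F* = 9.263 · e^(0.0690 × 178/365) = 9.263 · e^0.033649 = 9.263 × 1.034222 = $9.5800
Market $9.950 > fair $9.5800: forward overpriced → cash-and-carry (buy spot, short the forward).
At maturity, profit = |F_mkt − F*| = |9.950 − 9.5800| = $0.370 per bushel

$0.370 per bushel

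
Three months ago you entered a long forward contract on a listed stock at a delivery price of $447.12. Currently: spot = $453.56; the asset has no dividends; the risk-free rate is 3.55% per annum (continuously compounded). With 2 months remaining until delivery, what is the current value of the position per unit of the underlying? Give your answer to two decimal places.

$9.08

Current fair forward for the remaining 2 months: F = S·e^(r·T), r = 0.0355
F = 453.56 · e^(0.0355 × 2/12) = 453.56 × 1.005934 = 456.2514
Value of long forward = (F − K)·e^(−rT) = (456.2514 − 447.12) · e^(−0.0355·2/12)
= 9.1314 × 0.994101 = 9.08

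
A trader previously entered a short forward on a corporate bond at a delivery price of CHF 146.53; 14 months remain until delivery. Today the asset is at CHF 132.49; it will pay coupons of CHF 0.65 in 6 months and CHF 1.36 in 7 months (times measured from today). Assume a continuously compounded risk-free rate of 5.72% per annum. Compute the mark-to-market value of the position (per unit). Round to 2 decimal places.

PV(remaining coupons) I = 0.65·e^(−0.0572·6/12) + 1.36·e^(−0.0572·7/12) = 1.9470
Current forward F = (S − I)·e^(rT) = (132.49 − 1.9470)·e^(0.0572·14/12) = 130.5430 × 1.069010 = 139.5518
Value (long) = (F − K)·e^(−rT) = (139.5518 − 146.53) × 0.935445 = -6.5277
Short position value = −(long value) = CHF 6.53

CHF 6.53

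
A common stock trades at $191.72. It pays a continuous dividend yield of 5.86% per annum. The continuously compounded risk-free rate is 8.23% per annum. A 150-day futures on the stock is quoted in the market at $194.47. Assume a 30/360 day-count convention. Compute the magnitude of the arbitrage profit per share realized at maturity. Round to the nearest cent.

Fair futures: F* = S·e^(carry·T), with carry = (r − q) = 0.0823 − 0.0586 = 0.0237
F* = 191.72 · e^(0.0237 × 150/360) = 191.72 · e^0.009875 = 191.72 × 1.009924 = $193.6226
Market $194.47 > fair $193.6226: forward overpriced → cash-and-carry (buy spot, short the forward).
At maturity, profit = |F_mkt − F*| = |194.47 − 193.6226| = $0.85 per share

$0.85 per share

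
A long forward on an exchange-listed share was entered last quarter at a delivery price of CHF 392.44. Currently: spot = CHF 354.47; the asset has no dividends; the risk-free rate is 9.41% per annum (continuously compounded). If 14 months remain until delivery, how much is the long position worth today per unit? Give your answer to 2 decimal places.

Current fair forward for the remaining 14 months: F = S·e^(r·T), r = 0.0941
F = 354.47 · e^(0.0941 × 14/12) = 354.47 × 1.116036 = 395.6013
Value of long forward = (F − K)·e^(−rT) = (395.6013 − 392.44) · e^(−0.0941·14/12)
= 3.1613 × 0.896028 = 2.83

CHF 2.83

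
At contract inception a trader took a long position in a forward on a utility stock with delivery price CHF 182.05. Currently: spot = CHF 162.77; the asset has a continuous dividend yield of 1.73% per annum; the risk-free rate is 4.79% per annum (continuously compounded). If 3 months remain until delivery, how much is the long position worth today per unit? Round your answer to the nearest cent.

Current fair forward for the remaining 3 months: F = S·e^((r − q)·T), (r − q) = 0.0479 − 0.0173 = 0.0306
F = 162.77 · e^(0.0306 × 3/12) = 162.77 × 1.007679 = 164.0199
Value of long forward = (F − K)·e^(−rT) = (164.0199 − 182.05) · e^(−0.0479·3/12)
= -18.0301 × 0.988096 = -17.82

-CHF 17.82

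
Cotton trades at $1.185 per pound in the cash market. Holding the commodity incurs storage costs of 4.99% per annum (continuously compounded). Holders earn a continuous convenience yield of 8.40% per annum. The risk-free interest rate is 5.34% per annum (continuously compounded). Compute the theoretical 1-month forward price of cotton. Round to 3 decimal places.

Net carry = r + u − y = 0.0534 + 0.0499 − 0.0840 = 0.0193
F = S·e^((r+u−y)T) = 1.185 · e^(0.0193 × 1/12) = 1.185 · e^0.001608
= 1.185 × 1.001609 = $1.187 per pound

$1.187 per pound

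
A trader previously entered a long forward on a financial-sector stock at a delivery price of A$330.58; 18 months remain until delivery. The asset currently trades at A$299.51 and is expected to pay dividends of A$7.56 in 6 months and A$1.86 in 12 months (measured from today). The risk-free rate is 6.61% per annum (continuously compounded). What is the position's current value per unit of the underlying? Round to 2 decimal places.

-A$8.92

PV(remaining dividends) I = 7.56·e^(−0.0661·6/12) + 1.86·e^(−0.0661·12/12) = 9.0553
Current forward F = (S − I)·e^(rT) = (299.51 − 9.0553)·e^(0.0661·18/12) = 290.4547 × 1.104232 = 320.7294
Value (long) = (F − K)·e^(−rT) = (320.7294 − 330.58) × 0.905607 = -8.9208
Value = -A$8.92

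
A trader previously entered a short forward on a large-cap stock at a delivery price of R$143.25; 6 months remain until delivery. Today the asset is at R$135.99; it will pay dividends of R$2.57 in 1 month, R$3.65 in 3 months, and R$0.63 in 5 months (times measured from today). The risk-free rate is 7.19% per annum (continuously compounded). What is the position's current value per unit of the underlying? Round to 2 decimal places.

PV(remaining dividends) I = 2.57·e^(−0.0719·1/12) + 3.65·e^(−0.0719·3/12) + 0.63·e^(−0.0719·5/12) = 6.7510
Current forward F = (S − I)·e^(rT) = (135.99 − 6.7510)·e^(0.0719·6/12) = 129.2390 × 1.036604 = 133.9697
Value (long) = (F − K)·e^(−rT) = (133.9697 − 143.25) × 0.964689 = -8.9526
Short position value = −(long value) = R$8.95

R$8.95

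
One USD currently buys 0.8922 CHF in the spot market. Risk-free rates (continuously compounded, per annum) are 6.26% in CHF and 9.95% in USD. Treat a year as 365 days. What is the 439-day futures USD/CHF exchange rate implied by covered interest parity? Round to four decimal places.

0.8535

F = S·e^((r_CHF − r_USD)T) = 0.8922 · e^((0.0626 − 0.0995) × 439/365)
= 0.8922 · e^-0.044381 = 0.8922 × 0.956589
F = 0.8535 CHF per USD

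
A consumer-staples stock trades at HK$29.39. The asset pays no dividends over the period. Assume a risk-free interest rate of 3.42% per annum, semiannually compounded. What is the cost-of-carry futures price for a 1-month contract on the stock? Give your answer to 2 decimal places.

HK$29.47

F = S · (1+r/2)^(2T)
= 29.39 × 1.002830
F = HK$29.47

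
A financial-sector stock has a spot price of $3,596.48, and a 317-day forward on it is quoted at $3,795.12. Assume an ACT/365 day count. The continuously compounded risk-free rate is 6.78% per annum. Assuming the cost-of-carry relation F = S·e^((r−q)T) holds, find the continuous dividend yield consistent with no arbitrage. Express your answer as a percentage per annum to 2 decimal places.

0.59%

From F = S·e^((r−q)T): (r − q) = ln(F/S)/T
ln(3795.12/3596.48) = ln(1.055232) = 0.053761
(r − q) = 0.053761 / (317/365) = 0.061901
q = r − ln(F/S)/T = 0.0678 − 0.061901 = 0.005899
q = 0.59%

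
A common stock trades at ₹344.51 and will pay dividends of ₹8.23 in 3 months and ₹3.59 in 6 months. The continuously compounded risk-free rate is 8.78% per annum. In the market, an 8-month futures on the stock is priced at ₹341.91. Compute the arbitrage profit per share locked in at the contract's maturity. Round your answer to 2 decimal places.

PV(dividends) I = 8.23·e^(−0.0878·3/12) + 3.59·e^(−0.0878·6/12) = 11.4871
Fair futures F* = (S − I)·e^(rT) = (344.51 − 11.4871)·e^0.058533 = 333.0229 × 1.060280 = 353.0975
Market ₹341.91 < fair 353.0975: forward underpriced → reverse cash-and-carry (short the stock, invest proceeds at r, pay the dividends, go long the forward).
Profit at T = |F_mkt − F*| = |341.91 − 353.0975| = ₹11.19 per share

₹11.19 per share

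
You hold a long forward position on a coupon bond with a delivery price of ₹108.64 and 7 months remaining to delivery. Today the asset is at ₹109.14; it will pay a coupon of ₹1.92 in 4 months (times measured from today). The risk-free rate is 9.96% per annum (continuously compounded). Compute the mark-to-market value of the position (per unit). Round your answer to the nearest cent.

₹4.77

PV(remaining coupons) I = 1.92·e^(−0.0996·4/12) = 1.8573
Current forward F = (S − I)·e^(rT) = (109.14 − 1.8573)·e^(0.0996·7/12) = 107.2827 × 1.059821 = 113.7005
Value (long) = (F − K)·e^(−rT) = (113.7005 − 108.64) × 0.943556 = 4.7749
Value = ₹4.77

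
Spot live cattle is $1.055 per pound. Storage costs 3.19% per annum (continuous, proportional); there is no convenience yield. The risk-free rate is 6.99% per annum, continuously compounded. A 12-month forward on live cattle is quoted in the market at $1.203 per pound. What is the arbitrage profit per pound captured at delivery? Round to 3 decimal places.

Fair forward: F* = S·e^(carry·T), with carry = (r + u) = 0.0699 + 0.0319 = 0.1018
F* = 1.055 · e^(0.1018 × 12/12) = 1.055 · e^0.101800 = 1.055 × 1.107162 = $1.1681
Market $1.203 > fair $1.1681: forward overpriced → cash-and-carry (buy spot, short the forward).
At maturity, profit = |F_mkt − F*| = |1.203 − 1.1681| = $0.035 per pound

$0.035 per pound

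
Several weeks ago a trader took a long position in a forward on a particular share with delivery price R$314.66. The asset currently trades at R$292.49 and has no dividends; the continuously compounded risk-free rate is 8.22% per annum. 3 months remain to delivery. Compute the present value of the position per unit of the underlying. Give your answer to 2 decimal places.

-R$15.77

Current fair forward for the remaining 3 months: F = S·e^(r·T), r = 0.0822
F = 292.49 · e^(0.0822 × 3/12) = 292.49 × 1.020763 = 298.5630
Value of long forward = (F − K)·e^(−rT) = (298.5630 − 314.66) · e^(−0.0822·3/12)
= -16.0970 × 0.979660 = -15.77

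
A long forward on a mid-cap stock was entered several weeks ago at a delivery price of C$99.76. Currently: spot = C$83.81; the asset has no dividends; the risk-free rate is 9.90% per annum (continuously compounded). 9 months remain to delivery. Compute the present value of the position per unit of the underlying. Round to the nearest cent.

-C$8.81

Current fair forward for the remaining 9 months: F = S·e^(r·T), r = 0.0990
F = 83.81 · e^(0.0990 × 9/12) = 83.81 × 1.077076 = 90.2697
Value of long forward = (F − K)·e^(−rT) = (90.2697 − 99.76) · e^(−0.0990·9/12)
= -9.4903 × 0.928440 = -8.81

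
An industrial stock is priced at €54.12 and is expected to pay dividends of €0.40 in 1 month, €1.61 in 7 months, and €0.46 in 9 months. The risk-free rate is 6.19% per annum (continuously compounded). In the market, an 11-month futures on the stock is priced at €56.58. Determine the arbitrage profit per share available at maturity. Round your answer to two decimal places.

PV(dividends) I = 0.40·e^(−0.0619·1/12) + 1.61·e^(−0.0619·7/12) + 0.46·e^(−0.0619·9/12) = 2.3900
Fair futures F* = (S − I)·e^(rT) = (54.12 − 2.3900)·e^0.056742 = 51.7300 × 1.058383 = 54.7502
Market €56.58 > fair 54.7502: forward overpriced → cash-and-carry (borrow at r, buy the stock and collect the dividends, short the forward).
Profit at T = |F_mkt − F*| = |56.58 − 54.7502| = €1.83 per share

€1.83 per share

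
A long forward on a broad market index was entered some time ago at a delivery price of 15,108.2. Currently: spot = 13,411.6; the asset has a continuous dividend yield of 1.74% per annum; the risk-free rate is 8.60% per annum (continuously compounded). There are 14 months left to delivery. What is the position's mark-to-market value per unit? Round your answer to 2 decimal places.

Current fair forward for the remaining 14 months: F = S·e^((r − q)·T), (r − q) = 0.0860 − 0.0174 = 0.0686
F = 13411.6 · e^(0.0686 × 14/12) = 13411.6 × 1.08332318 = 14529.0972
Value of long forward = (F − K)·e^(−rT) = (14529.0972 − 15108.2) · e^(−0.0860·14/12)
= -579.1028 × 0.90453586 = -523.82

-523.82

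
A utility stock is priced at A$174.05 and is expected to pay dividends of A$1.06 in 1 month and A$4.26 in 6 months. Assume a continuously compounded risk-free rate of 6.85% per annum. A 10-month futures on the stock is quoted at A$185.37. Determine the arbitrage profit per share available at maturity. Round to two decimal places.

PV(dividends) I = 1.06·e^(−0.0685·1/12) + 4.26·e^(−0.0685·6/12) = 5.1705
Fair futures F* = (S − I)·e^(rT) = (174.05 − 5.1705)·e^0.057083 = 168.8795 × 1.058744 = 178.8002
Market A$185.37 > fair 178.8002: forward overpriced → cash-and-carry (borrow at r, buy the stock and collect the dividends, short the forward).
Profit at T = |F_mkt − F*| = |185.37 − 178.8002| = A$6.57 per share

A$6.57 per share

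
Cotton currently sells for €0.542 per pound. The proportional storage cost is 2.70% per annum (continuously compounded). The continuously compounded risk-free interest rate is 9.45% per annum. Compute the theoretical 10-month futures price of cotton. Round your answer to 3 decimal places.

€0.600 per pound

Net carry = r + u − y = 0.0945 + 0.0270 − 0.0000 = 0.1215
F = S·e^((r+u−y)T) = 0.542 · e^(0.1215 × 10/12) = 0.542 · e^0.101250
= 0.542 × 1.106553 = €0.600 per pound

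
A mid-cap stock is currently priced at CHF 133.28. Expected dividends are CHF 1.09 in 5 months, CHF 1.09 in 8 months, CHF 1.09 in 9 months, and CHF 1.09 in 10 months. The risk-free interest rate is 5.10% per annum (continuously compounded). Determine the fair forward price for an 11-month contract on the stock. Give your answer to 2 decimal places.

PV(dividends) I = 1.09·e^(−0.0510·5/12) + 1.09·e^(−0.0510·8/12) + 1.09·e^(−0.0510·9/12) + 1.09·e^(−0.0510·10/12)
I = 1.0671 + 1.0536 + 1.0491 + 1.0446 = 4.2144
F = (S − I)·e^(rT) = (133.28 − 4.2144) · e^(0.0510·11/12)
= 129.0656 · e^0.046750 = 129.0656 × 1.047860 = CHF 135.24

CHF 135.24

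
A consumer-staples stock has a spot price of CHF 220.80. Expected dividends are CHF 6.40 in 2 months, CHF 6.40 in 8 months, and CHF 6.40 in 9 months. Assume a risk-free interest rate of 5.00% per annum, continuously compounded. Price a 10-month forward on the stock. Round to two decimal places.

CHF 210.70

PV(dividends) I = 6.40·e^(−0.0500·2/12) + 6.40·e^(−0.0500·8/12) + 6.40·e^(−0.0500·9/12)
I = 6.3469 + 6.1902 + 6.1644 = 18.7015
F = (S − I)·e^(rT) = (220.80 − 18.7015) · e^(0.0500·10/12)
= 202.0985 · e^0.041667 = 202.0985 × 1.042547 = CHF 210.70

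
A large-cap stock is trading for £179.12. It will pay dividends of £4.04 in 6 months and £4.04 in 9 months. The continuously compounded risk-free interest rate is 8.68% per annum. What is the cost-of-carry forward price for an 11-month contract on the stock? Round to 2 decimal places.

PV(dividends) I = 4.04·e^(−0.0868·6/12) + 4.04·e^(−0.0868·9/12)
I = 3.8684 + 3.7854 = 7.6538
F = (S − I)·e^(rT) = (179.12 − 7.6538) · e^(0.0868·11/12)
= 171.4662 · e^0.079567 = 171.4662 × 1.082818 = £185.67

£185.67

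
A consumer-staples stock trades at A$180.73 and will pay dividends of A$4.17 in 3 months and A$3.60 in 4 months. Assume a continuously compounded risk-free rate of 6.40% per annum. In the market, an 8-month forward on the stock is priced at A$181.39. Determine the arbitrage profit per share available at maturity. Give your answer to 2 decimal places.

PV(dividends) I = 4.17·e^(−0.0640·3/12) + 3.60·e^(−0.0640·4/12) = 7.6278
Fair forward F* = (S − I)·e^(rT) = (180.73 − 7.6278)·e^0.042667 = 173.1022 × 1.043590 = 180.6477
Market A$181.39 > fair 180.6477: forward overpriced → cash-and-carry (borrow at r, buy the stock and collect the dividends, short the forward).
Profit at T = |F_mkt − F*| = |181.39 − 180.6477| = A$0.74 per share

A$0.74 per share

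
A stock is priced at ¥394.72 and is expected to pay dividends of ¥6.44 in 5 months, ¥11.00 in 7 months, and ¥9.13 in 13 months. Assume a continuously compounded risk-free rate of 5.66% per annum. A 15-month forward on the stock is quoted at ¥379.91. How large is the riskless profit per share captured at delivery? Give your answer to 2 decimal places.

PV(dividends) I = 6.44·e^(−0.0566·5/12) + 11.00·e^(−0.0566·7/12) + 9.13·e^(−0.0566·13/12) = 25.5196
Fair forward F* = (S − I)·e^(rT) = (394.72 − 25.5196)·e^0.070750 = 369.2004 × 1.073313 = 396.2676
Market ¥379.91 < fair 396.2676: forward underpriced → reverse cash-and-carry (short the stock, invest proceeds at r, pay the dividends, go long the forward).
Profit at T = |F_mkt − F*| = |379.91 − 396.2676| = ¥16.36 per share

¥16.36 per share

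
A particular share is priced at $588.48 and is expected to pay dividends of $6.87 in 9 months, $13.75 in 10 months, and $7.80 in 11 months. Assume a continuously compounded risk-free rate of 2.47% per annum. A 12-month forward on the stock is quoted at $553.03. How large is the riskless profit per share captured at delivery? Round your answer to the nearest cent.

PV(dividends) I = 6.87·e^(−0.0247·9/12) + 13.75·e^(−0.0247·10/12) + 7.80·e^(−0.0247·11/12) = 27.8392
Fair forward F* = (S − I)·e^(rT) = (588.48 − 27.8392)·e^0.024700 = 560.6408 × 1.025008 = 574.6613
Market $553.03 < fair 574.6613: forward underpriced → reverse cash-and-carry (short the stock, invest proceeds at r, pay the dividends, go long the forward).
Profit at T = |F_mkt − F*| = |553.03 − 574.6613| = $21.63 per share

$21.63 per share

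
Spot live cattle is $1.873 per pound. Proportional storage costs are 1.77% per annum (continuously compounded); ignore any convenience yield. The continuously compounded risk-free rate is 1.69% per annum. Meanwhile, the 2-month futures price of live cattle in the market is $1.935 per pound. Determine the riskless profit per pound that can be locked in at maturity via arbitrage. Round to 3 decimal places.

$0.051 per pound

Fair futures: F* = S·e^(carry·T), with carry = (r + u) = 0.0169 + 0.0177 = 0.0346
F* = 1.873 · e^(0.0346 × 2/12) = 1.873 · e^0.005767 = 1.873 × 1.005784 = $1.8838
Market $1.935 > fair $1.8838: forward overpriced → cash-and-carry (buy spot, short the forward).
At maturity, profit = |F_mkt − F*| = |1.935 − 1.8838| = $0.051 per pound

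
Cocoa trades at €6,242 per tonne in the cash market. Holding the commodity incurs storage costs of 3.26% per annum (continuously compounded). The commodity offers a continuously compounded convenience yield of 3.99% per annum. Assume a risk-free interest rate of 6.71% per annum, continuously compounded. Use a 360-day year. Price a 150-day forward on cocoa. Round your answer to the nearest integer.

Net carry = r + u − y = 0.0671 + 0.0326 − 0.0399 = 0.0598
F = S·e^((r+u−y)T) = 6242 · e^(0.0598 × 150/360) = 6242 · e^0.024917
= 6242 × 1.025230 = €6,399 per tonne

€6,399 per tonne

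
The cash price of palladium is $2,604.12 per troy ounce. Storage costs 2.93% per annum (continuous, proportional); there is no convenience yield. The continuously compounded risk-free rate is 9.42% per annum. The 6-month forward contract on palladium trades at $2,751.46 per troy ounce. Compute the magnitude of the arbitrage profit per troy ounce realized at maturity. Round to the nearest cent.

$18.53 per troy ounce

Fair forward: F* = S·e^(carry·T), with carry = (r + u) = 0.0942 + 0.0293 = 0.1235
F* = 2604.12 · e^(0.1235 × 6/12) = 2604.12 · e^0.06175000 = 2604.12 × 1.06369639 = $2769.9930
Market $2751.46 < fair $2769.9930: forward underpriced → reverse cash-and-carry (short spot, go long the forward).
At maturity, profit = |F_mkt − F*| = |2751.46 − 2769.9930| = $18.53 per troy ounce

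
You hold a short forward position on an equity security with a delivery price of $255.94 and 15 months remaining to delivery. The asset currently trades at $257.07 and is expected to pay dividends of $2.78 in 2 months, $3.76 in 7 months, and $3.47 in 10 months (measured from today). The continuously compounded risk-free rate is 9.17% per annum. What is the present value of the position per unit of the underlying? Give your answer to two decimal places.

PV(remaining dividends) I = 2.78·e^(−0.0917·2/12) + 3.76·e^(−0.0917·7/12) + 3.47·e^(−0.0917·10/12) = 9.5167
Current forward F = (S − I)·e^(rT) = (257.07 − 9.5167)·e^(0.0917·15/12) = 247.5533 × 1.121453 = 277.6194
Value (long) = (F − K)·e^(−rT) = (277.6194 − 255.94) × 0.891700 = 19.3315
Short position value = −(long value) = -$19.33

-$19.33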